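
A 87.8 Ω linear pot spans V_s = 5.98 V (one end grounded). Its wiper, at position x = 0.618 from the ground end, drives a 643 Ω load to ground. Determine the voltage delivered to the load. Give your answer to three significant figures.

Lower segment x·R_p = 54.26 Ω; upper segment (1−x)·R_p = 33.54 Ω.
R_L loads the lower segment: effective lower R = 50.04 Ω.
Loaded-divider output: V_out = 5.98 × 0.5987 = 3.580 V.

V_out ≈ 3.58 V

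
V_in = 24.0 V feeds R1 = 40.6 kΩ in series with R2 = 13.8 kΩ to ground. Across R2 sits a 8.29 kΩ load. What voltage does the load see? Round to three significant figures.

R2 ‖ R_L = (13.8 × 8.29)/(13.8 + 8.29) = 5.179 kΩ.
Voltage divider with the loaded lower leg: V_out = 24.0 × 5.179/(40.6 + 5.179) = 24.0 × 0.1131 = 2.715 V.
(Unloaded it would be 6.09 V; the load pulls it down.)

V_out ≈ 2.72 V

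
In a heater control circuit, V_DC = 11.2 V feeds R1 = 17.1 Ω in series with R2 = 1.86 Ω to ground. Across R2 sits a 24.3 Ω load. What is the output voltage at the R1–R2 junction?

First combine the lower leg with the load: R2 ‖ R_L = 1.728 Ω.
Then V_out = V_DC · R2'/(R1 + R2') = 11.2 × 1.728/18.83 = 1.028 V.
(Unloaded it would be 1.10 V; the load pulls it down.)

V_out ≈ 1.03 V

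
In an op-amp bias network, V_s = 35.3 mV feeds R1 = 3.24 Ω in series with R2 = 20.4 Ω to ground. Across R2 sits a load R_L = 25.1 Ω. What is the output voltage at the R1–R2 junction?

First combine the lower leg with the load: R2 ‖ R_L = 11.25 Ω.
Then V_out = V_s · R2'/(R1 + R2') = 35.3 × 11.25/14.49 = 27.41 mV.
(Unloaded it would be 30.5 mV; the load pulls it down.)

V_out ≈ 27.4 mV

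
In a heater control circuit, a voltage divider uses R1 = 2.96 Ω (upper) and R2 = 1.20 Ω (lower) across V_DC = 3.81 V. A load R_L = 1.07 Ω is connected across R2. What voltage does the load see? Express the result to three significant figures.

The load sits in parallel with R2, giving an effective lower resistance R2' = R2·R_L/(R2+R_L) = 0.5656 Ω.
Then V_out = V_DC · R2'/(R1 + R2') = 3.81 × 0.5656/3.526 = 0.6113 V.
(Unloaded it would be 1.10 V; the load pulls it down.)

V_out ≈ 0.611 V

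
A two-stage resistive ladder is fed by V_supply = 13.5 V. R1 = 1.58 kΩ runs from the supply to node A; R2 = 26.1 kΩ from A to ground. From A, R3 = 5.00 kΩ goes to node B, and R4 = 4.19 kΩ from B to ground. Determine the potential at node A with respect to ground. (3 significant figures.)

V_A ≈ 11.0 V

Node A sees R2 in parallel with the series input of stage 2, R3 + R4 = 9.190 kΩ.
R2 ‖ (R3+R4) = 6.797 kΩ.
So V_A = 13.5 × 0.8114 = 10.95 V.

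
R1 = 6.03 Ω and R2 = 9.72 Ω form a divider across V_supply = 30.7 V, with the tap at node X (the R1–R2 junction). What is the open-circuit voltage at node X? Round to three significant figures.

V_th ≈ 18.9 V

With X open, the divider is unloaded: V_th = 30.7 × 9.72/15.75 = 18.95 V.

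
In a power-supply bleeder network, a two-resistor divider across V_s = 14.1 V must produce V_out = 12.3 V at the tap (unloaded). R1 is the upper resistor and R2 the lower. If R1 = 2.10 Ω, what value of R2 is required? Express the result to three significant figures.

V_out/V_s = R2/(R1+R2) = 0.8723.
R2 = R1 · 0.8723/(1 − 0.8723) = 14.35 Ω.

R2 ≈ 14.4 Ω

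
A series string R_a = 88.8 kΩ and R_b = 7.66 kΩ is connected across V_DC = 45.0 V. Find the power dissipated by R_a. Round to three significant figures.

Series current I = V_DC/ΣR = 45.0/96.46 = 0.4665 mA.
V(R_a) = I·R = 41.43 V; P = V·I = 41.43 × 0.4665 = 19.33 mW.

P ≈ 19.3 mW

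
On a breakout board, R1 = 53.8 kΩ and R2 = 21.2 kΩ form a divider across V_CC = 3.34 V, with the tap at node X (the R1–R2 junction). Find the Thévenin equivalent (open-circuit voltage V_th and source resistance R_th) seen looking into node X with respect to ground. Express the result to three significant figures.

V_th ≈ 0.944 V, R_th ≈ 15.2 kΩ

V_th is the unloaded tap voltage: V_CC · R2/(R1+R2) = 3.34 × 0.2827 = 0.9441 V.
Zeroing V_CC shorts the top of R1 to ground, so R_th = R1 ‖ R2 = 15.21 kΩ.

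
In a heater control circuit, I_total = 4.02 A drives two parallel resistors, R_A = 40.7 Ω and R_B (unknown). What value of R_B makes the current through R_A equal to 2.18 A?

R_B ≈ 48.2 Ω

The fraction through R_A equals R_B/(R_A+R_B).
2.18/4.02 = R_B/(R_A + R_B) → R_B = R_A · (0.5423)/(1 − 0.5423) = 40.7 × 1.185 = 48.22 Ω.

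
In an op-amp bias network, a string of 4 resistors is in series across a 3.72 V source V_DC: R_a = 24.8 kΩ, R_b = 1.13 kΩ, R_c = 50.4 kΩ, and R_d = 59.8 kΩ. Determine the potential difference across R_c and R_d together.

V ≈ 3.01 V

Series total: ΣR = 24.8 + 1.13 + 50.4 + 59.8 = 136.1 kΩ.
R_{R_c..R_d} = 50.4 + 59.8 = 110.2 kΩ.
By the voltage-divider rule, V = 3.72 × 110.2/136.1 = 3.011 V.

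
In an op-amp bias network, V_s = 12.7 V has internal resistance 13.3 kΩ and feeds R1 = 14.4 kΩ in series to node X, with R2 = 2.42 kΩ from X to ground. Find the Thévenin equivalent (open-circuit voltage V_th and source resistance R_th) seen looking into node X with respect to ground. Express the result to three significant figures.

R1' = 13.3 + 14.4 = 27.70 kΩ (source resistance + R1).
V_th is the unloaded tap voltage: V_s · R2/(R1'+R2) = 12.7 × 0.08035 = 1.020 V.
Looking into X with the source shorted: R_th = R1'·R2/(R1'+R2) = 27.70 × 2.42/30.12 = 2.226 kΩ.

V_th ≈ 1.02 V, R_th ≈ 2.23 kΩ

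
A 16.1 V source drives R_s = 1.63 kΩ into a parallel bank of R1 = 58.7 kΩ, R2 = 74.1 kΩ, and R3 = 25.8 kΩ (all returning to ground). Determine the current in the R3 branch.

Equivalent of the parallel group: R_p = 14.43 kΩ.
V_A = 16.1 × 14.43/16.06 = 14.47 V.
Branch current I = V_A/R3 = 14.47/25.8 = 0.5607 mA.

I ≈ 0.561 mA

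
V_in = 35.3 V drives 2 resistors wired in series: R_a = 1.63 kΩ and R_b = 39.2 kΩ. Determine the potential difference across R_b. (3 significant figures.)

Total series resistance ΣR = 1.63 + 39.2 = 40.83 kΩ.
V = V_in · R/ΣR = 35.3 × 0.9601 = 33.89 V.

V ≈ 33.9 V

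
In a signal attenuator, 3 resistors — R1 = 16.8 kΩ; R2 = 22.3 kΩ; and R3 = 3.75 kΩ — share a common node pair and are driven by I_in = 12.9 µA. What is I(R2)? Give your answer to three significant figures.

Total conductance ΣG = 1/16.8 + 1/22.3 + 1/3.75 = 0.3710 (units of 1/kΩ).
R2 takes the fraction G_k/ΣG = 0.04484/0.3710 = 0.1209, so I = 12.9 × 0.1209 = 1.559 µA.

I ≈ 1.56 µA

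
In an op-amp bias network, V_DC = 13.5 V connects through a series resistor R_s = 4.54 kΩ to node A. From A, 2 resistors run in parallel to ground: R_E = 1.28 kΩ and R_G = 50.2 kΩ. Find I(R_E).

Equivalent of the parallel group: R_p = 1.248 kΩ.
Node voltage V_A = V_DC · R_p/(R_s + R_p) = 13.5 × 0.2156 = 2.911 V.
I(R_E) = V_A / R_E = 2.911/1.28 = 2.274 mA.

I ≈ 2.27 mA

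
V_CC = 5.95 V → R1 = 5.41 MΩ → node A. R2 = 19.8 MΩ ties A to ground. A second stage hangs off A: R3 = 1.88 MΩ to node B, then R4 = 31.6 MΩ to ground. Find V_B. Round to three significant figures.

V_B ≈ 3.91 V

Looking into the second stage from A: R3 + R4 = 33.48 MΩ appears in parallel with R2.
Effective lower resistance at A: R2 ‖ 33.48 = 12.44 MΩ.
First divider: V_A = V_CC · 12.44/(5.41 + 12.44) = 4.147 V.
Stage 2 is unloaded, so V_B = V_A · R4/(R3+R4) = 4.147 × 31.6/33.48 = 3.914 V.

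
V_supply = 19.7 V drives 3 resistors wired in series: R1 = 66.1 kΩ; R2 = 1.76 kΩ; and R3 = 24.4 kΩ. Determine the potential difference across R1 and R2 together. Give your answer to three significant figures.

V ≈ 14.5 V

ΣR = 66.1 + 1.76 + 24.4 = 92.26 kΩ.
R_{R1..R2} = 66.1 + 1.76 = 67.86 kΩ.
By the voltage-divider rule, V = 19.7 × 67.86/92.26 = 14.49 V.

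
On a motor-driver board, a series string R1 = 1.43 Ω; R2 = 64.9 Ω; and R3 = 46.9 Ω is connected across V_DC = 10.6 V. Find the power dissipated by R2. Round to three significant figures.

P ≈ 0.569 W

ΣR = 113.2 Ω → I = 10.6/113.2 = 0.09361 A.
P = I²R = 0.008764 × 64.9 = 0.5688 W.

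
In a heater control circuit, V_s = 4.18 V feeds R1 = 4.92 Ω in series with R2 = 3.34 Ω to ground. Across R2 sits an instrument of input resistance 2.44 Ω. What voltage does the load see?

V_out ≈ 0.931 V

First combine the lower leg with the load: R2 ‖ R_L = 1.410 Ω.
Voltage divider with the loaded lower leg: V_out = 4.18 × 1.410/(4.92 + 1.410) = 4.18 × 0.2227 = 0.9311 V.
(Unloaded it would be 1.69 V; the load pulls it down.)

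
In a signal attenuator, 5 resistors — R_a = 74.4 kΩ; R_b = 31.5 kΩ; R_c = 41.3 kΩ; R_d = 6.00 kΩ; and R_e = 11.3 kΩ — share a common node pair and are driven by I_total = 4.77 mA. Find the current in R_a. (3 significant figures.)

Total conductance ΣG = 1/74.4 + 1/31.5 + 1/41.3 + 1/6.00 + 1/11.3 = 0.3246 (units of 1/kΩ).
Current divider: I(R_a) = I_total · G_k/ΣG = 4.77 × (0.01344/0.3246) = 4.77 × 0.04141 = 0.1975 mA.

I ≈ 0.198 mA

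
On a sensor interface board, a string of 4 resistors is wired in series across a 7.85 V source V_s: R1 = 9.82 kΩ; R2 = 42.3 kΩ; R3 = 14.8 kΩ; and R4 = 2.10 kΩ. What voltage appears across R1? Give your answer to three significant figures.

V ≈ 1.12 V

ΣR = 9.82 + 42.3 + 14.8 + 2.10 = 69.02 kΩ.
Voltage divider: V = V_s · (9.820 / 69.02) = 7.85 × 0.1423 = 1.117 V.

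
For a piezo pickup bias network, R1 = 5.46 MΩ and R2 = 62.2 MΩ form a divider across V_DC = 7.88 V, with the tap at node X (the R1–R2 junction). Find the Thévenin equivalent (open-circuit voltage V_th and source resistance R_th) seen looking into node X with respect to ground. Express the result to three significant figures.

V_th is the unloaded tap voltage: V_DC · R2/(R1+R2) = 7.88 × 0.9193 = 7.244 V.
With V_DC suppressed (replaced by a short), R_th = R1 ‖ R2 = (5.460 × 62.2)/(5.460 + 62.2) = 5.019 MΩ.

V_th ≈ 7.24 V, R_th ≈ 5.02 MΩ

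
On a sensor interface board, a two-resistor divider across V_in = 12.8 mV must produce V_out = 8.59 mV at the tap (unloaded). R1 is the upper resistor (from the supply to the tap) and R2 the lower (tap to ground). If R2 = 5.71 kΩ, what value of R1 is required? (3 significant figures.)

R1 ≈ 2.80 kΩ

Required fraction k = V_out/V_in = 0.6711.
Rearranging, R1 = R2·(1−k)/k = 5.71 × 0.4901 = 2.798 kΩ.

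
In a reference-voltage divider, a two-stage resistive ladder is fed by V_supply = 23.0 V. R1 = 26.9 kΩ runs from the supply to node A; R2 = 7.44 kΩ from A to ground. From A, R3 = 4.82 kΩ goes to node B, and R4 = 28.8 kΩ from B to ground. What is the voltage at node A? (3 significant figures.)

Node A sees R2 in parallel with the series input of stage 2, R3 + R4 = 33.62 kΩ.
R2 ‖ (R3+R4) = 6.092 kΩ.
First divider: V_A = V_supply · 6.092/(26.9 + 6.092) = 4.247 V.

V_A ≈ 4.25 V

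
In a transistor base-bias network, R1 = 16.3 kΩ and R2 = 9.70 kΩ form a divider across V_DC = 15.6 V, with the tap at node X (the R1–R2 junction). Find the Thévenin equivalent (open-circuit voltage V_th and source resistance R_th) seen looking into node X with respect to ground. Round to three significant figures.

V_th ≈ 5.82 V, R_th ≈ 6.08 kΩ

Open-circuit (no load on X): V_th = V_DC · R2/(R1 + R2) = 15.6 × 9.70/(16.30 + 9.70) = 5.820 V.
Zeroing V_DC shorts the top of R1 to ground, so R_th = R1 ‖ R2 = 6.081 kΩ.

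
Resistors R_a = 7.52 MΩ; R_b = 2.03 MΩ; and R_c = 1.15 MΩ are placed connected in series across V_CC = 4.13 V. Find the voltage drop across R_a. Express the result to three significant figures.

Total series resistance ΣR = 7.52 + 2.03 + 1.15 = 10.70 MΩ.
V = V_CC · R/ΣR = 4.13 × 0.7028 = 2.903 V.

V ≈ 2.90 V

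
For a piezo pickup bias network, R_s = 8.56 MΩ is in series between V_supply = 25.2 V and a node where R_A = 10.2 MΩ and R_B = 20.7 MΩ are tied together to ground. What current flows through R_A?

I ≈ 1.10 µA

Parallel bank: R_p = 1/(1/10.2 + 1/20.7) = 6.833 MΩ.
V_A = 25.2 × 6.833/15.39 = 11.19 V.
I(R_A) = V_A / R_A = 11.19/10.2 = 1.097 µA.
(Check via current divider: I_total = 1.637 µA; share G_k/ΣG = 0.6699 → same result.)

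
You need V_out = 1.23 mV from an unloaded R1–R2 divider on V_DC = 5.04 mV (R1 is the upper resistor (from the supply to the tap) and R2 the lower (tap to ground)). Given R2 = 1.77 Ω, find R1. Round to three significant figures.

R1 ≈ 5.48 Ω

The divider ratio is R2/(R1+R2) = 1.23/5.04 = 0.2440.
Rearranging, R1 = R2·(1−k)/k = 1.77 × 3.098 = 5.483 Ω.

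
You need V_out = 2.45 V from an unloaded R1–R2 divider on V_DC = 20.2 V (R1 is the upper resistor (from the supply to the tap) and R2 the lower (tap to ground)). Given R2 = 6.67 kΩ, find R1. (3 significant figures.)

R1 ≈ 48.3 kΩ

The divider ratio is R2/(R1+R2) = 2.45/20.2 = 0.1213.
R1 = R2·(1/k − 1) = 6.67 × 7.245 = 48.32 kΩ.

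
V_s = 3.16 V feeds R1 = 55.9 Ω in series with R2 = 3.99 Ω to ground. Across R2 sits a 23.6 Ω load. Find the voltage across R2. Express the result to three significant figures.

The load sits in parallel with R2, giving an effective lower resistance R2' = R2·R_L/(R2+R_L) = 3.413 Ω.
Then V_out = V_s · R2'/(R1 + R2') = 3.16 × 3.413/59.31 = 0.1818 V.

V_out ≈ 0.182 V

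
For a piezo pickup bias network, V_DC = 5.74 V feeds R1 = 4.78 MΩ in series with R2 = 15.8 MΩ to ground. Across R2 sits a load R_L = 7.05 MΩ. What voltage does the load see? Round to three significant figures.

V_out ≈ 2.90 V

The load sits in parallel with R2, giving an effective lower resistance R2' = R2·R_L/(R2+R_L) = 4.875 MΩ.
Then V_out = V_DC · R2'/(R1 + R2') = 5.74 × 4.875/9.655 = 2.898 V.
(Unloaded it would be 4.41 V; the load pulls it down.)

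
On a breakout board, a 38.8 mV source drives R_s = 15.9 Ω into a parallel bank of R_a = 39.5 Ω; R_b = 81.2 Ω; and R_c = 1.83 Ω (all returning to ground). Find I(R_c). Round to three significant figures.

Equivalent of the parallel group: R_p = 1.712 Ω.
V_A = 38.8 × 1.712/17.61 = 3.772 mV.
Branch current I = V_A/R_c = 3.772/1.83 = 2.061 mA.
(Check via current divider: I_total = 2.203 mA; share G_k/ΣG = 0.9356 → same result.)

I ≈ 2.06 mA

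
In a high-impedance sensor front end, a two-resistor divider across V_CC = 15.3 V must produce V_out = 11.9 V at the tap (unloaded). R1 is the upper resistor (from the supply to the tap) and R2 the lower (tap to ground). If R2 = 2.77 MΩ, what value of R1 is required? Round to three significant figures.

The divider ratio is R2/(R1+R2) = 11.9/15.3 = 0.7778.
So R1 = R2 · (V_CC/V_out − 1) = 2.77 × (15.3/11.9 − 1) = 2.77 × 0.2857 = 0.7914 MΩ.

R1 ≈ 0.791 MΩ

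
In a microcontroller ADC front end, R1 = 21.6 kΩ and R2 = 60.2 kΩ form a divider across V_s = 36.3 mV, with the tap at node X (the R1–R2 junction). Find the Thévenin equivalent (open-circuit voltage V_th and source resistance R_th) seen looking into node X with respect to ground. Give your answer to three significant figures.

With X open, the divider is unloaded: V_th = 36.3 × 60.2/81.80 = 26.71 mV.
Zeroing V_s shorts the top of R1 to ground, so R_th = R1 ‖ R2 = 15.90 kΩ.

V_th ≈ 26.7 mV, R_th ≈ 15.9 kΩ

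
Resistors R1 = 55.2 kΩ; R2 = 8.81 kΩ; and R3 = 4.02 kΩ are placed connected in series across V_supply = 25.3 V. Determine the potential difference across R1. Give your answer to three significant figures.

V ≈ 20.5 V

Series total: ΣR = 55.2 + 8.81 + 4.02 = 68.03 kΩ.
V = V_supply · R/ΣR = 25.3 × 0.8114 = 20.53 V.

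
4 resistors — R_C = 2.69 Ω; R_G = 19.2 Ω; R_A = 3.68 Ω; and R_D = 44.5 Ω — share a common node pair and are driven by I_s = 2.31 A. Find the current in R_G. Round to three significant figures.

I ≈ 0.168 A

ΣG = 1/2.69 + 1/19.2 + 1/3.68 + 1/44.5 = 0.7180.
Current divider: I(R_G) = I_s · G_k/ΣG = 2.31 × (0.05208/0.7180) = 2.31 × 0.07254 = 0.1676 A.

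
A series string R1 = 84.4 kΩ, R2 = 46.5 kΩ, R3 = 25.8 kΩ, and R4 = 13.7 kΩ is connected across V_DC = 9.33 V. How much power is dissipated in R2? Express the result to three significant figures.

P ≈ 0.139 mW

The common current is I = 9.33/170.4 = 0.05475 mA.
P = I²R = 0.002998 × 46.5 = 0.1394 mW.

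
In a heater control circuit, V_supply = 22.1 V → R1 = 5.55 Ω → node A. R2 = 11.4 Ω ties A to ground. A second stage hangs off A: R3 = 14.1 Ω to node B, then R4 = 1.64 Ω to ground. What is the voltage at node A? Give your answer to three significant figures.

V_A ≈ 12.0 V

Node A sees R2 in parallel with the series input of stage 2, R3 + R4 = 15.74 Ω.
Effective lower resistance at A: R2 ‖ 15.74 = 6.611 Ω.
So V_A = 22.1 × 0.5436 = 12.01 V.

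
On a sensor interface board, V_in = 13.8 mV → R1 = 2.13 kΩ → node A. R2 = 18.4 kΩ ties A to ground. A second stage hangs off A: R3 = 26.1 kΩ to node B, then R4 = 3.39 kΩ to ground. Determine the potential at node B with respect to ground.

The second stage (R3 + R4 = 29.49 kΩ) loads node A in parallel with R2.
Effective lower resistance at A: R2 ‖ 29.49 = 11.33 kΩ.
V_A = 13.8 × 11.33/(2.13 + 11.33) = 11.62 mV.
V_B = V_A × 0.1150 = 1.335 mV.

V_B ≈ 1.34 mV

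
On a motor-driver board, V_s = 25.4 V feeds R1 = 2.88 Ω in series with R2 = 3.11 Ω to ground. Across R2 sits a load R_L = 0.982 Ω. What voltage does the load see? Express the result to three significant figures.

V_out ≈ 5.23 V

The load sits in parallel with R2, giving an effective lower resistance R2' = R2·R_L/(R2+R_L) = 0.7463 Ω.
Voltage divider with the loaded lower leg: V_out = 25.4 × 0.7463/(2.88 + 0.7463) = 25.4 × 0.2058 = 5.228 V.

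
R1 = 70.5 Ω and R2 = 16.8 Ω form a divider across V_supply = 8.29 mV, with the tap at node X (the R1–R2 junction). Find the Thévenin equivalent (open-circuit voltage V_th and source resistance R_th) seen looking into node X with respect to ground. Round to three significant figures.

Open-circuit (no load on X): V_th = V_supply · R2/(R1 + R2) = 8.29 × 16.8/(70.50 + 16.8) = 1.595 mV.
Looking into X with the source shorted: R_th = R1·R2/(R1+R2) = 70.50 × 16.8/87.30 = 13.57 Ω.

V_th ≈ 1.60 mV, R_th ≈ 13.6 Ω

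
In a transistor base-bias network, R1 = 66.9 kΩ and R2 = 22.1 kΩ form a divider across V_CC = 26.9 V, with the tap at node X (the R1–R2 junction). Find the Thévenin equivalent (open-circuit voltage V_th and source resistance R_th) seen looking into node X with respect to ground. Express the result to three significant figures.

V_th is the unloaded tap voltage: V_CC · R2/(R1+R2) = 26.9 × 0.2483 = 6.680 V.
Zeroing V_CC shorts the top of R1 to ground, so R_th = R1 ‖ R2 = 16.61 kΩ.

V_th ≈ 6.68 V, R_th ≈ 16.6 kΩ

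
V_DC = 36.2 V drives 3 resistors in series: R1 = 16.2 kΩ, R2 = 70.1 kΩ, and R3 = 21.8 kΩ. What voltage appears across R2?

V ≈ 23.5 V

Series total: ΣR = 16.2 + 70.1 + 21.8 = 108.1 kΩ.
V = V_DC · R/ΣR = 36.2 × 0.6485 = 23.47 V.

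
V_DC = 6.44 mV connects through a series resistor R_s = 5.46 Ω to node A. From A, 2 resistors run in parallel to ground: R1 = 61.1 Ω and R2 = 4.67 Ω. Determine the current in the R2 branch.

I ≈ 0.611 mA

Parallel bank: R_p = 1/(1/61.1 + 1/4.67) = 4.338 Ω.
V_A = 6.44 × 4.338/9.798 = 2.851 mV.
I(R2) = V_A / R2 = 2.851/4.67 = 0.6106 mA.
(Check via current divider: I_total = 0.6572 mA; share G_k/ΣG = 0.9290 → same result.)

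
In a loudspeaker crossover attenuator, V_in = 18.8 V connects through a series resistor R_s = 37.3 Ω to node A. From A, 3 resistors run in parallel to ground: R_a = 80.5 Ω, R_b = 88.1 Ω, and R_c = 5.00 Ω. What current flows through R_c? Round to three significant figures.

Combine the parallel branches: R_p = (1/80.5 + 1/88.1 + 1/5.00)⁻¹ = 4.469 Ω.
V_A by voltage divider: V_A = 18.8 × 4.469/(37.3 + 4.469) = 2.011 V.
I(R_c) = V_A / R_c = 2.011/5.00 = 0.4023 A.

I ≈ 0.402 A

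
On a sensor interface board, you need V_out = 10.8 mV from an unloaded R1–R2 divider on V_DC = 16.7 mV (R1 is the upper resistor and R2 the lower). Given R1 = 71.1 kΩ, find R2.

Required fraction k = V_out/V_DC = 0.6467.
Rearranging, R2 = R1·k/(1−k) = 71.1 × 1.831 = 130.1 kΩ.

R2 ≈ 130 kΩ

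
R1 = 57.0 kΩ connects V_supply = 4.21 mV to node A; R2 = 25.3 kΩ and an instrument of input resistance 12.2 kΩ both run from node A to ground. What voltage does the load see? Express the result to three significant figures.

First combine the lower leg with the load: R2 ‖ R_L = 8.231 kΩ.
Voltage divider with the loaded lower leg: V_out = 4.21 × 8.231/(57.0 + 8.231) = 4.21 × 0.1262 = 0.5312 mV.
(Unloaded it would be 1.29 mV; the load pulls it down.)

V_out ≈ 0.531 mV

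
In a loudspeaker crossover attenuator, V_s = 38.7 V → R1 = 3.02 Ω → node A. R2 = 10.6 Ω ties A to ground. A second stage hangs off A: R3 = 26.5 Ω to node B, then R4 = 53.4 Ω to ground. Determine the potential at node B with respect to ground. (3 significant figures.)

The second stage (R3 + R4 = 79.90 Ω) loads node A in parallel with R2.
R2 ‖ (R3+R4) = 9.358 Ω.
So V_A = 38.7 × 0.7560 = 29.26 V.
V_B = V_A × 0.6683 = 19.55 V.

V_B ≈ 19.6 V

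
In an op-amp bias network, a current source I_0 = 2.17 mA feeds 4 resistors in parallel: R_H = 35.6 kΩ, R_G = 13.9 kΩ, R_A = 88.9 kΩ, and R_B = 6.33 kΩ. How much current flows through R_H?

Total conductance ΣG = 1/35.6 + 1/13.9 + 1/88.9 + 1/6.33 = 0.2693 (units of 1/kΩ).
R_H takes the fraction G_k/ΣG = 0.02809/0.2693 = 0.1043, so I = 2.17 × 0.1043 = 0.2264 mA.

I ≈ 0.226 mA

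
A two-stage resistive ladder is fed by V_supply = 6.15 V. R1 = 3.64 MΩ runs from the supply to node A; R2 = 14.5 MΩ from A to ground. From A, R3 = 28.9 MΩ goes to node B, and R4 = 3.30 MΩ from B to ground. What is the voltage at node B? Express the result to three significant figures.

V_B ≈ 0.462 V

Looking into the second stage from A: R3 + R4 = 32.20 MΩ appears in parallel with R2.
R2 ‖ (R3+R4) = 9.998 MΩ.
V_A = 6.15 × 9.998/(3.64 + 9.998) = 4.509 V.
Then the unloaded second divider: V_B = V_A × R4/(R3+R4) = 4.509 × 0.1025 = 0.4621 V.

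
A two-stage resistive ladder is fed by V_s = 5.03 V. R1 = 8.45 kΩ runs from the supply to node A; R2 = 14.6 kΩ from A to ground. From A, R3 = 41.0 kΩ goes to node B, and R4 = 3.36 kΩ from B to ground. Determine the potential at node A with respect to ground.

V_A ≈ 2.84 V

Node A sees R2 in parallel with the series input of stage 2, R3 + R4 = 44.36 kΩ.
R2 ‖ (R3+R4) = 10.98 kΩ.
V_A = 5.03 × 10.98/(8.45 + 10.98) = 2.843 V.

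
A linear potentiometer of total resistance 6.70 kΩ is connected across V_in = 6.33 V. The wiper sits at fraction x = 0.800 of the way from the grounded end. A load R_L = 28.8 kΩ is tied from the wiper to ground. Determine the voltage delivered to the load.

Split the track: R_lower = x·R_p = 5.360 kΩ, R_upper = (1−x)·R_p = 1.340 kΩ.
R_L loads the lower segment: effective lower R = 4.519 kΩ.
Then V_out = V_in · 4.519/(1.340 + 4.519) = 4.882 V.

V_out ≈ 4.88 V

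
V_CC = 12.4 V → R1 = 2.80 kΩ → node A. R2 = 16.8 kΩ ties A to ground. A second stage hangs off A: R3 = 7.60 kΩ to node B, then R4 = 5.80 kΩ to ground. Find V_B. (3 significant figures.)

V_B ≈ 3.90 V

Node A sees R2 in parallel with the series input of stage 2, R3 + R4 = 13.40 kΩ.
R2 ‖ (R3+R4) = 7.454 kΩ.
V_A = 12.4 × 7.454/(2.80 + 7.454) = 9.014 V.
Then the unloaded second divider: V_B = V_A × R4/(R3+R4) = 9.014 × 0.4328 = 3.902 V.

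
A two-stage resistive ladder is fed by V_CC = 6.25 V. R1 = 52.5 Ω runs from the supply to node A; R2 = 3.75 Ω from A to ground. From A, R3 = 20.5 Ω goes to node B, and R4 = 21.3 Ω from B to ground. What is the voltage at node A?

V_A ≈ 0.384 V

Node A sees R2 in parallel with the series input of stage 2, R3 + R4 = 41.80 Ω.
Effective lower resistance at A: R2 ‖ 41.80 = 3.441 Ω.
So V_A = 6.25 × 0.06152 = 0.3845 V.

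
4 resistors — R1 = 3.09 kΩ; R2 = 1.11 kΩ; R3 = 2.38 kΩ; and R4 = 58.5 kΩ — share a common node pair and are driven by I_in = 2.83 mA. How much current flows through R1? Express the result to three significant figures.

Conductances: ΣG = 1/3.09 + 1/1.11 + 1/2.38 + 1/58.5 = 1.662 (1/kΩ).
By the current-divider rule, I = I_in · G_k/ΣG = 2.83 × 0.1947 = 0.5511 mA.

I ≈ 0.551 mA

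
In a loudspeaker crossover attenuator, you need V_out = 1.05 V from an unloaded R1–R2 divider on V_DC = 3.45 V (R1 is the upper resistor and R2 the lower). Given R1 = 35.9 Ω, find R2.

R2 ≈ 15.7 Ω

V_out/V_DC = R2/(R1+R2) = 0.3043.
R2 = R1 · 0.3043/(1 − 0.3043) = 15.71 Ω.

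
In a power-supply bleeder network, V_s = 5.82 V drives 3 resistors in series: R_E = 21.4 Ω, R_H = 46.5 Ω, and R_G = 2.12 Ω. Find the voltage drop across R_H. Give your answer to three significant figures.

Total series resistance ΣR = 21.4 + 46.5 + 2.12 = 70.02 Ω.
V = V_s · R/ΣR = 5.82 × 0.6641 = 3.865 V.

V ≈ 3.87 V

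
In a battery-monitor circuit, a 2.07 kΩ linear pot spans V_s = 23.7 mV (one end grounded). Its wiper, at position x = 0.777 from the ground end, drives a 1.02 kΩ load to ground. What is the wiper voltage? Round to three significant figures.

The pot divides into 0.4616 kΩ above the wiper and 1.608 kΩ below.
R_L loads the lower segment: effective lower R = 0.6242 kΩ.
V_out = 23.7 × 0.6242/(0.4616 + 0.6242) = 13.62 mV.
(Unloaded: V_out = x·V_s = 18.4 mV.)

V_out ≈ 13.6 mV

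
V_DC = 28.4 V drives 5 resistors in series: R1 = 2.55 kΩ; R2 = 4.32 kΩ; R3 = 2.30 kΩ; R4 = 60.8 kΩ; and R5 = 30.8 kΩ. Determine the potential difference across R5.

ΣR = 2.55 + 4.32 + 2.30 + 60.8 + 30.8 = 100.8 kΩ.
Voltage divider: V = V_DC · (30.80 / 100.8) = 28.4 × 0.3056 = 8.680 V.

V ≈ 8.68 V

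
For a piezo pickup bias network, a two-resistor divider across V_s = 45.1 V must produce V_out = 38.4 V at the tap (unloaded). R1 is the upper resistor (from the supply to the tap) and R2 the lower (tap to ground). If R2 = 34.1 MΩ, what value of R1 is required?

V_out/V_s = R2/(R1+R2) = 0.8514.
R1 = R2·(1/k − 1) = 34.1 × 0.1745 = 5.950 MΩ.

R1 ≈ 5.95 MΩ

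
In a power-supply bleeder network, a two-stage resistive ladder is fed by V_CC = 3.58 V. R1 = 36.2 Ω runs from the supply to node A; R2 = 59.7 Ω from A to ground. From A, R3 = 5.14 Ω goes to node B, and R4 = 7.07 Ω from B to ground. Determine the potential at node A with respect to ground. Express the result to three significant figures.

V_A ≈ 0.783 V

The second stage (R3 + R4 = 12.21 Ω) loads node A in parallel with R2.
R2 ‖ (R3+R4) = 10.14 Ω.
First divider: V_A = V_CC · 10.14/(36.2 + 10.14) = 0.7832 V.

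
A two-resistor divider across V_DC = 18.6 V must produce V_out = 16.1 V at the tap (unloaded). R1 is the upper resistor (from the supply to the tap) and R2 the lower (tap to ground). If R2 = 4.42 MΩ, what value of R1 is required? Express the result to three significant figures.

Required fraction k = V_out/V_DC = 0.8656.
Rearranging, R1 = R2·(1−k)/k = 4.42 × 0.1553 = 0.6863 MΩ.

R1 ≈ 0.686 MΩ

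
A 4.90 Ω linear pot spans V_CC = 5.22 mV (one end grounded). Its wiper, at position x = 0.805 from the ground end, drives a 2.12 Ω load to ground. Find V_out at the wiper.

V_out ≈ 3.08 mV

Split the track: R_lower = x·R_p = 3.945 Ω, R_upper = (1−x)·R_p = 0.9555 Ω.
R_L loads the lower segment: effective lower R = 1.379 Ω.
Then V_out = V_CC · 1.379/(0.9555 + 1.379) = 3.083 mV.
(Unloaded: V_out = x·V_CC = 4.20 mV.)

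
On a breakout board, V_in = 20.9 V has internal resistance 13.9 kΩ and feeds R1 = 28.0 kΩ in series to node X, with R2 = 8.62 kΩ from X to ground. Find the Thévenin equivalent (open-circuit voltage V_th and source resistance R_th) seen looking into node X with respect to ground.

V_th ≈ 3.57 V, R_th ≈ 7.15 kΩ

R1' = 13.9 + 28.0 = 41.90 kΩ (source resistance + R1).
Open-circuit (no load on X): V_th = V_in · R2/(R1' + R2) = 20.9 × 8.62/(41.90 + 8.62) = 3.566 V.
Zeroing V_in shorts the top of R1' to ground, so R_th = R1' ‖ R2 = 7.149 kΩ.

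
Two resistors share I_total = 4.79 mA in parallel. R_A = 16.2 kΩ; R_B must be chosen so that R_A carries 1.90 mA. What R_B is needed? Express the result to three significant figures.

R_B ≈ 10.7 kΩ

The fraction through R_A equals R_B/(R_A+R_B).
With f = 0.3967, R_B = R_A · f/(1−f) = 16.2 × 0.6574 = 10.65 kΩ.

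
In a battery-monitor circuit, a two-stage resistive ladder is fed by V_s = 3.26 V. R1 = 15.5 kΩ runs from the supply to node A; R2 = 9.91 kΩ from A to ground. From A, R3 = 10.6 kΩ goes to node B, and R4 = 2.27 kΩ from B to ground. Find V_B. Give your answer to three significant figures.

Node A sees R2 in parallel with the series input of stage 2, R3 + R4 = 12.87 kΩ.
R2 ‖ (R3+R4) = 5.599 kΩ.
First divider: V_A = V_s · 5.599/(15.5 + 5.599) = 0.8651 V.
V_B = V_A × 0.1764 = 0.1526 V.

V_B ≈ 0.153 V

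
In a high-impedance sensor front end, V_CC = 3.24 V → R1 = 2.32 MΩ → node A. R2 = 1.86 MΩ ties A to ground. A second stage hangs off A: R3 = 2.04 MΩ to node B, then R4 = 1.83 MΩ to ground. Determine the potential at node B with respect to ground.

The second stage (R3 + R4 = 3.870 MΩ) loads node A in parallel with R2.
R2 ‖ (R3+R4) = 1.256 MΩ.
So V_A = 3.24 × 0.3513 = 1.138 V.
V_B = V_A × 0.4729 = 0.5382 V.

V_B ≈ 0.538 V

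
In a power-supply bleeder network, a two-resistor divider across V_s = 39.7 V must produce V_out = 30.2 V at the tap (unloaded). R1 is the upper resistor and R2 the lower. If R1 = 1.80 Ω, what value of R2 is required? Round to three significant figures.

V_out/V_s = R2/(R1+R2) = 0.7607.
R2 = R1 · 0.7607/(1 − 0.7607) = 5.722 Ω.

R2 ≈ 5.72 Ω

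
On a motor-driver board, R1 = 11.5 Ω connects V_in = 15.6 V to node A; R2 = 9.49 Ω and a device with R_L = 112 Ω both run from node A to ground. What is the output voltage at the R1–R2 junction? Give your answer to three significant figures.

The load sits in parallel with R2, giving an effective lower resistance R2' = R2·R_L/(R2+R_L) = 8.749 Ω.
Now apply the divider: V_out = 15.6 × 0.4321 = 6.740 V.
(Unloaded it would be 7.05 V; the load pulls it down.)

V_out ≈ 6.74 V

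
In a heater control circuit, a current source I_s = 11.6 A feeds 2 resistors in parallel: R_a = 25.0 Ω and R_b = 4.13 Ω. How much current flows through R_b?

For two parallel branches, I_k = I_s · (other R)/(sum of R).
I(R_b) = 11.6 × 25.0/(25.0 + 4.13) = 11.6 × 0.8582 = 9.955 A.

I ≈ 9.96 A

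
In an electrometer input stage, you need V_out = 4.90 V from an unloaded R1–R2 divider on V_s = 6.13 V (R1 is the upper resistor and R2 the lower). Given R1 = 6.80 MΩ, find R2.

R2 ≈ 27.1 MΩ

The divider ratio is R2/(R1+R2) = 4.90/6.13 = 0.7993.
So R2 = R1 · V_out/(V_s − V_out) = 6.80 × 4.90/(6.13 − 4.90) = 6.80 × 3.984 = 27.09 MΩ.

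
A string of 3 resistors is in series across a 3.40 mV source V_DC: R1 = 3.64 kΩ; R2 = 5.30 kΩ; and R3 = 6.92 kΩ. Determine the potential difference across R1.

Total series resistance ΣR = 3.64 + 5.30 + 6.92 = 15.86 kΩ.
V = V_DC · R/ΣR = 3.40 × 0.2295 = 0.7803 mV.

V ≈ 0.780 mV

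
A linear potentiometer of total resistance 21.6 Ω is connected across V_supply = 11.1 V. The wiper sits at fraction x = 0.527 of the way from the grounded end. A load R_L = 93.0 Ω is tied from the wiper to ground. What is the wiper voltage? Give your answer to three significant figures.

Split the track: R_lower = x·R_p = 11.38 Ω, R_upper = (1−x)·R_p = 10.22 Ω.
(x·R_p) ‖ R_L = 10.14 Ω.
Loaded-divider output: V_out = 11.1 × 0.4982 = 5.530 V.
(Unloaded: V_out = x·V_supply = 5.85 V.)

V_out ≈ 5.53 V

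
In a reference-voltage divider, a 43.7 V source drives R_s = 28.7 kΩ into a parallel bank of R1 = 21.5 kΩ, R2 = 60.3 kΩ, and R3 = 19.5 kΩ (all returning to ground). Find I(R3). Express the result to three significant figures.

Equivalent of the parallel group: R_p = 8.743 kΩ.
V_A by voltage divider: V_A = 43.7 × 8.743/(28.7 + 8.743) = 10.20 V.
I(R3) = V_A / R3 = 10.20/19.5 = 0.5233 mA.
(Equivalently: I_total = 1.167 mA, then current-divider fraction G_k/ΣG = 0.4484.)

I ≈ 0.523 mA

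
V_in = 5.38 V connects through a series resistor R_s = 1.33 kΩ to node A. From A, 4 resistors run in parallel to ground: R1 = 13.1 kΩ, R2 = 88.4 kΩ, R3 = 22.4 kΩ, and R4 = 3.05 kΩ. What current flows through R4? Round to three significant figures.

Parallel bank: R_p = 1/(1/13.1 + 1/88.4 + 1/22.4 + 1/3.05) = 2.173 kΩ.
V_A by voltage divider: V_A = 5.38 × 2.173/(1.33 + 2.173) = 3.337 V.
Branch current I = V_A/R4 = 3.337/3.05 = 1.094 mA.

I ≈ 1.09 mA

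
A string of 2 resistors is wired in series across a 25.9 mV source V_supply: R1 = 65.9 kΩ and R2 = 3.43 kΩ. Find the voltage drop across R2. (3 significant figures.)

Total series resistance ΣR = 65.9 + 3.43 = 69.33 kΩ.
By the voltage-divider rule, V = 25.9 × 3.430/69.33 = 1.281 mV.

V ≈ 1.28 mV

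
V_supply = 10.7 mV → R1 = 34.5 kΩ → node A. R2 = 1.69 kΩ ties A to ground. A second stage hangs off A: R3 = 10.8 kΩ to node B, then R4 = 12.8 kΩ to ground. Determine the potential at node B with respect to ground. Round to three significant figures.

Node A sees R2 in parallel with the series input of stage 2, R3 + R4 = 23.60 kΩ.
Effective lower resistance at A: R2 ‖ 23.60 = 1.577 kΩ.
V_A = 10.7 × 1.577/(34.5 + 1.577) = 0.4677 mV.
Stage 2 is unloaded, so V_B = V_A · R4/(R3+R4) = 0.4677 × 12.8/23.60 = 0.2537 mV.

V_B ≈ 0.254 mV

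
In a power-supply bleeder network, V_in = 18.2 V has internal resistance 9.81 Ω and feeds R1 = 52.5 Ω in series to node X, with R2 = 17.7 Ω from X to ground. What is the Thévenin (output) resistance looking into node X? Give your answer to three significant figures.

R1' = 9.81 + 52.5 = 62.31 Ω (source resistance + R1).
Looking into X with the source shorted: R_th = R1'·R2/(R1'+R2) = 62.31 × 17.7/80.01 = 13.78 Ω.

R_th ≈ 13.8 Ω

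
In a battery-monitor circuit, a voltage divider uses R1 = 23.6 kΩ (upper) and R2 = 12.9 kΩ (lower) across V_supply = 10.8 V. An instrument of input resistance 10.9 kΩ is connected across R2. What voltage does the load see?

The load sits in parallel with R2, giving an effective lower resistance R2' = R2·R_L/(R2+R_L) = 5.908 kΩ.
Now apply the divider: V_out = 10.8 × 0.2002 = 2.162 V.

V_out ≈ 2.16 V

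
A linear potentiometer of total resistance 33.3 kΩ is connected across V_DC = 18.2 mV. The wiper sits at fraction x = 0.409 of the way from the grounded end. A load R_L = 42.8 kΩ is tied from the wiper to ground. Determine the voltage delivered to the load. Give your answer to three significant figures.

V_out ≈ 6.27 mV

Lower segment x·R_p = 13.62 kΩ; upper segment (1−x)·R_p = 19.68 kΩ.
(x·R_p) ‖ R_L = 10.33 kΩ.
Then V_out = V_DC · 10.33/(19.68 + 10.33) = 6.265 mV.
(Unloaded: V_out = x·V_DC = 7.44 mV.)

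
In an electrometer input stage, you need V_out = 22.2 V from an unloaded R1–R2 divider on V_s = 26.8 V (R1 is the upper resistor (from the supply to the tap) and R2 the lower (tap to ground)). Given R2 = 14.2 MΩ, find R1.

V_out/V_s = R2/(R1+R2) = 0.8284.
So R1 = R2 · (V_s/V_out − 1) = 14.2 × (26.8/22.2 − 1) = 14.2 × 0.2072 = 2.942 MΩ.

R1 ≈ 2.94 MΩ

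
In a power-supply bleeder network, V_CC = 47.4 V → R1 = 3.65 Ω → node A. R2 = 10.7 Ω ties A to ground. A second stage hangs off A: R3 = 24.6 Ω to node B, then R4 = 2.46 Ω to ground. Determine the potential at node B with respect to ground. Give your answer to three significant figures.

Looking into the second stage from A: R3 + R4 = 27.06 Ω appears in parallel with R2.
R2 ‖ (R3+R4) = 7.668 Ω.
V_A = 47.4 × 7.668/(3.65 + 7.668) = 32.11 V.
V_B = V_A × 0.09091 = 2.919 V.

V_B ≈ 2.92 V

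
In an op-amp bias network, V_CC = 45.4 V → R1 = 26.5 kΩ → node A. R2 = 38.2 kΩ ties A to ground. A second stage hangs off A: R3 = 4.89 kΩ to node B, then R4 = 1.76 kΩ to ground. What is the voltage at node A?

Looking into the second stage from A: R3 + R4 = 6.650 kΩ appears in parallel with R2.
Effective lower resistance at A: R2 ‖ 6.650 = 5.664 kΩ.
So V_A = 45.4 × 0.1761 = 7.995 V.

V_A ≈ 7.99 V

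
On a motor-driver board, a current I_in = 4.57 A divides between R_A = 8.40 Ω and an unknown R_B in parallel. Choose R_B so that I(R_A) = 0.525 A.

Two-branch current divider: I_A = I_in · R_B/(R_A + R_B).
With f = 0.1149, R_B = R_A · f/(1−f) = 8.40 × 0.1298 = 1.090 Ω.

R_B ≈ 1.09 Ω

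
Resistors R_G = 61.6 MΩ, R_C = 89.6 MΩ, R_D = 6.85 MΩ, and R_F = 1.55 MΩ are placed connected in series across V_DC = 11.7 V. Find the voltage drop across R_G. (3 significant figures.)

Total series resistance ΣR = 61.6 + 89.6 + 6.85 + 1.55 = 159.6 MΩ.
V = V_DC · R/ΣR = 11.7 × 0.3860 = 4.516 V.

V ≈ 4.52 V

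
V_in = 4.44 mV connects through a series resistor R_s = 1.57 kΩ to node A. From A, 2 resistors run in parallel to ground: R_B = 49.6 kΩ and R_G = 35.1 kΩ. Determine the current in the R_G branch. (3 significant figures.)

Combine the parallel branches: R_p = (1/49.6 + 1/35.1)⁻¹ = 20.55 kΩ.
V_A by voltage divider: V_A = 4.44 × 20.55/(1.57 + 20.55) = 4.125 mV.
I(R_G) = V_A / R_G = 4.125/35.1 = 0.1175 µA.

I ≈ 0.118 µA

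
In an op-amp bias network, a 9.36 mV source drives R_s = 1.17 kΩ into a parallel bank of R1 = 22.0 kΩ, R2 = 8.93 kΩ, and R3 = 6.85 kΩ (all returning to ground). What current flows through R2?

I ≈ 0.774 µA

Parallel bank: R_p = 1/(1/22.0 + 1/8.93 + 1/6.85) = 3.296 kΩ.
V_A = 9.36 × 3.296/4.466 = 6.908 mV.
Branch current I = V_A/R2 = 6.908/8.93 = 0.7735 µA.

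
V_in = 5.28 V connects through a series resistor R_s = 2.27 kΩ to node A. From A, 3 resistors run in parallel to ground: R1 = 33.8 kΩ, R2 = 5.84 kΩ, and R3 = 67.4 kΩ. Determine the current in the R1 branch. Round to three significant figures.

Parallel bank: R_p = 1/(1/33.8 + 1/5.84 + 1/67.4) = 4.637 kΩ.
V_A = 5.28 × 4.637/6.907 = 3.545 V.
Branch current I = V_A/R1 = 3.545/33.8 = 0.1049 mA.

I ≈ 0.105 mA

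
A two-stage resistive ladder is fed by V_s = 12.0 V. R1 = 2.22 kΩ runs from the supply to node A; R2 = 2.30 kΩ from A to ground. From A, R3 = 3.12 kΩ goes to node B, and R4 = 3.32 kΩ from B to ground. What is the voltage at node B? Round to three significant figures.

Looking into the second stage from A: R3 + R4 = 6.440 kΩ appears in parallel with R2.
Effective lower resistance at A: R2 ‖ 6.440 = 1.695 kΩ.
V_A = 12.0 × 1.695/(2.22 + 1.695) = 5.195 V.
V_B = V_A × 0.5155 = 2.678 V.

V_B ≈ 2.68 V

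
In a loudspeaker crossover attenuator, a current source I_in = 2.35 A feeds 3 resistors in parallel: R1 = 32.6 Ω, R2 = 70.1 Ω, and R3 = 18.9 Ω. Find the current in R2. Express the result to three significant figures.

Total conductance ΣG = 1/32.6 + 1/70.1 + 1/18.9 = 0.09785 (units of 1/Ω).
By the current-divider rule, I = I_in · G_k/ΣG = 2.35 × 0.1458 = 0.3426 A.

I ≈ 0.343 A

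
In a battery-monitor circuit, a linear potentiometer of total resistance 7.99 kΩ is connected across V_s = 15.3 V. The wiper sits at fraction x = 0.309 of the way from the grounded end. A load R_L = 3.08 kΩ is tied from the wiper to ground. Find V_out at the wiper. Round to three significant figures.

V_out ≈ 3.04 V

Lower segment x·R_p = 2.469 kΩ; upper segment (1−x)·R_p = 5.521 kΩ.
Lower segment in parallel with the load: 2.469 ‖ 3.08 = 1.370 kΩ.
Loaded-divider output: V_out = 15.3 × 0.1989 = 3.042 V.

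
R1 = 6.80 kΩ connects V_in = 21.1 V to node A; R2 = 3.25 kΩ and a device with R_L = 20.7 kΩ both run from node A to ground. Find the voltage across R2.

First combine the lower leg with the load: R2 ‖ R_L = 2.809 kΩ.
Voltage divider with the loaded lower leg: V_out = 21.1 × 2.809/(6.80 + 2.809) = 21.1 × 0.2923 = 6.168 V.
(Unloaded it would be 6.82 V; the load pulls it down.)

V_out ≈ 6.17 V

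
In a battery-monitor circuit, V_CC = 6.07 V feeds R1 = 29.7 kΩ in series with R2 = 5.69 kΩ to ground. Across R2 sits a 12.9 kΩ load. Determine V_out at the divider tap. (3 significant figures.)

The load sits in parallel with R2, giving an effective lower resistance R2' = R2·R_L/(R2+R_L) = 3.948 kΩ.
Voltage divider with the loaded lower leg: V_out = 6.07 × 3.948/(29.7 + 3.948) = 6.07 × 0.1173 = 0.7123 V.

V_out ≈ 0.712 V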